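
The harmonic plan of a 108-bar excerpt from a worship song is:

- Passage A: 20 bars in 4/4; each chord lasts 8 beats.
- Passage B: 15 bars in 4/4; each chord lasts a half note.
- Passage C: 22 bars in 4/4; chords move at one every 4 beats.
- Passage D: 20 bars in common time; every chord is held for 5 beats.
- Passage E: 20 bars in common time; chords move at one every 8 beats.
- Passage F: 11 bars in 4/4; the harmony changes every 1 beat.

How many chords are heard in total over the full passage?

A has 80 beats and chords last 8 each, so 10 chords.
B has 60 beats and chords last 2 each, so 30 chords.
C has 88 beats and chords last 4 each, so 22 chords.
D has 80 beats and chords last 5 each, so 16 chords.
E has 80 beats and chords last 8 each, so 10 chords.
F has 44 beats and chords last 1 each, so 44 chords.
Total: 10 + 30 + 22 + 16 + 10 + 44 = 132.

132 chords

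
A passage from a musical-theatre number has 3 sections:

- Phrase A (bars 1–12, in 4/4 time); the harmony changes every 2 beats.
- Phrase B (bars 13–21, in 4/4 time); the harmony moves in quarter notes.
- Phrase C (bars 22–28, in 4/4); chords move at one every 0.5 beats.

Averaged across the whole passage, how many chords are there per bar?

29/7 chords per bar

A: 12 bars of 4 beats is 48 beats; at 2 beats each that's 24 chords.
B: 9 bars of 4 beats is 36 beats; at 1 beat each that's 36 chords.
C: 7 bars of 4 beats is 28 beats; at 0.5 beats each that's 56 chords.
Overall: 116 chords over 28 bars → 116/28 = 29/7 chords per bar.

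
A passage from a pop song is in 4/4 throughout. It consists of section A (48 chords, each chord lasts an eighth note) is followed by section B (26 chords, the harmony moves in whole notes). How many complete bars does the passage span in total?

32 bars

A: 48 × 0.5 = 24 beats = 6 bars.
B: 26 × 4 = 104 beats = 26 bars.
Total: 6 + 26 = 32 bars.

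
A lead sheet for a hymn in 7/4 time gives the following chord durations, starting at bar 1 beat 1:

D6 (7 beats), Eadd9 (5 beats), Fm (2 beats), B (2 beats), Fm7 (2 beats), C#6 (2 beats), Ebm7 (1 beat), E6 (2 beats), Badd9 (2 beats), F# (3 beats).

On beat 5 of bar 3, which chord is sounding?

C#6

Beat 5 of bar 3 is beat (3−1)×7 + 5 = 19 overall.
Running totals: D6 ends at 7, Eadd9 ends at 12, Fm ends at 14, B ends at 16, Fm7 ends at 18, C#6 ends at 20.
Beat 19 falls within C#6.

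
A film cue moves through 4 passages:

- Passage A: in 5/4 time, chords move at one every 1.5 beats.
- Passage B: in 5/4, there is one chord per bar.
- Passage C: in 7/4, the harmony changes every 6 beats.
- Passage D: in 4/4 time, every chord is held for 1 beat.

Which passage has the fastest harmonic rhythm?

A: 5/1.5 = 10/3 chords/bar.
B: 5/5 = 1 chord/bar.
C: 7/6 = 7/6 chords/bar.
D: 4/1 = 4 chords/bar.
Fastest is D at 4 chords/bar.

Passage D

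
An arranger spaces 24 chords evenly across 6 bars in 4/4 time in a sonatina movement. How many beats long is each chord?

6 bars × 4 beats/bar = 24 beats total.
24 beats ÷ 24 chords = 1 beats per chord.
(That is a quarter note.)

1 beat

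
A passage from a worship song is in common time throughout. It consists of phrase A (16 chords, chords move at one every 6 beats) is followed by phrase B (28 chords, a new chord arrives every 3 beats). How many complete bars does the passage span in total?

45 bars

A: 16 × 6 = 96 beats = 24 bars.
B: 28 × 3 = 84 beats = 21 bars.
Total: 24 + 21 = 45 bars.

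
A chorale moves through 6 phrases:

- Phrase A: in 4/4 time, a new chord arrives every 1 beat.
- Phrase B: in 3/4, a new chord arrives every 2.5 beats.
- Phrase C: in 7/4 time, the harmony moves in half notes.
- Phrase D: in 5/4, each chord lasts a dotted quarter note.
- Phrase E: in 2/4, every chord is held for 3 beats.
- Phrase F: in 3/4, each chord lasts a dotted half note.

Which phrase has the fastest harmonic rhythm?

A: 4 beats/bar ÷ 1 beat/chord = 4 chords/bar.
B: 3 beats/bar ÷ 2.5 beats/chord = 1.2 chords/bar.
C: 7 beats/bar ÷ 2 beats/chord = 3.5 chords/bar.
D: 5 beats/bar ÷ 1.5 beats/chord = 10/3 chords/bar.
E: 2 beats/bar ÷ 3 beats/chord = 2/3 chords/bar.
F: 3 beats/bar ÷ 3 beats/chord = 1 chord/bar.
Fastest is A at 4 chords/bar.

Phrase A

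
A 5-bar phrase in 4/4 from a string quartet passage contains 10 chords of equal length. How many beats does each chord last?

5 bars × 4 beats/bar = 20 beats total.
20 beats ÷ 10 chords = 2 beats per chord.
(That is a half note.)

2 beats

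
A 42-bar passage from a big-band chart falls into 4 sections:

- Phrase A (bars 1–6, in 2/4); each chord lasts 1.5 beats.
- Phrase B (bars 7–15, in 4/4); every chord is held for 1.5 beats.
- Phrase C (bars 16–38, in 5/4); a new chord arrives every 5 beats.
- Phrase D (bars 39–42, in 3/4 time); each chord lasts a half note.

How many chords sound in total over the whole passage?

A: 6 bars × 2 beats = 12 beats; 1.5 beats/chord → 8 chords.
B: 9 bars × 4 beats = 36 beats; 1.5 beats/chord → 24 chords.
C: 23 bars × 5 beats = 115 beats; 5 beats/chord → 23 chords.
D: 4 bars × 3 beats = 12 beats; 2 beats/chord → 6 chords.
Total: 8 + 24 + 23 + 6 = 61.

61 chords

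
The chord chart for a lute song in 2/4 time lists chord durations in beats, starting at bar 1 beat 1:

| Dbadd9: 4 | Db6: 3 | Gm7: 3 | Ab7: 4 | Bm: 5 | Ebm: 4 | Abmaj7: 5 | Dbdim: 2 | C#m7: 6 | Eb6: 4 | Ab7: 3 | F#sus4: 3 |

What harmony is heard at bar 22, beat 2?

F#sus4

Beat 2 of bar 22 is beat (22−1)×2 + 2 = 44 overall.
Running totals: Dbadd9 ends at 4, Db6 ends at 7, Gm7 ends at 10, Ab7 ends at 14, Bm ends at 19, Ebm ends at 23, Abmaj7 ends at 28, Dbdim ends at 30, C#m7 ends at 36, Eb6 ends at 40, Ab7 ends at 43, F#sus4 ends at 46.
Beat 44 falls within F#sus4.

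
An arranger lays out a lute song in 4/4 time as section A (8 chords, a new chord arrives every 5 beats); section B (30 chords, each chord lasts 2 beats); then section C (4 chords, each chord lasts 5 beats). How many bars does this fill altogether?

30 bars

A: 8 × 5 = 40 beats = 10 bars.
B: 30 × 2 = 60 beats = 15 bars.
C: 4 × 5 = 20 beats = 5 bars.
Total: 10 + 15 + 5 = 30 bars.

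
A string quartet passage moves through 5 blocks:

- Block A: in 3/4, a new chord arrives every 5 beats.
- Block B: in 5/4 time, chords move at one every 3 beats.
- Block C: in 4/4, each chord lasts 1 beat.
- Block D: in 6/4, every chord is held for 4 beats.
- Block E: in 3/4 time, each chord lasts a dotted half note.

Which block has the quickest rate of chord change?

Block C

A: 3 beats/bar ÷ 5 beats/chord = 0.6 chords/bar.
B: 5 beats/bar ÷ 3 beats/chord = 5/3 chords/bar.
C: 4 beats/bar ÷ 1 beat/chord = 4 chords/bar.
D: 6 beats/bar ÷ 4 beats/chord = 1.5 chords/bar.
E: 3 beats/bar ÷ 3 beats/chord = 1 chord/bar.
Fastest is C at 4 chords/bar.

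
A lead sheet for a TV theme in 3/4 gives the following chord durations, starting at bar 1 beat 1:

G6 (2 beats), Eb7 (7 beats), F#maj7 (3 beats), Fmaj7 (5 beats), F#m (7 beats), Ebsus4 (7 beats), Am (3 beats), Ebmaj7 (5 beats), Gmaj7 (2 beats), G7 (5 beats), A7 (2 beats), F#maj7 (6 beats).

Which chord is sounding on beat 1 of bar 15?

Beat 1 of bar 15 is beat (15−1)×3 + 1 = 43 overall.
Running totals: G6 ends at 2, Eb7 ends at 9, F#maj7 ends at 12, Fmaj7 ends at 17, F#m ends at 24, Ebsus4 ends at 31, Am ends at 34, Ebmaj7 ends at 39, Gmaj7 ends at 41, G7 ends at 46.
Beat 43 falls within G7.

G7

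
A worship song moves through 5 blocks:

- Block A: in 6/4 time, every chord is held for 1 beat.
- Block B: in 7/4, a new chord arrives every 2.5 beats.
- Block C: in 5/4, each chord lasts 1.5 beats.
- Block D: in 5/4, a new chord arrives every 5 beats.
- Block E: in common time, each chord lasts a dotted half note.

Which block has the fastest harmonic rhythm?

A: 6/1 = 6 chords/bar.
B: 7/2.5 = 2.8 chords/bar.
C: 5/1.5 = 10/3 chords/bar.
D: 5/5 = 1 chord/bar.
E: 4/3 = 4/3 chords/bar.
Fastest is A at 6 chords/bar.

Block A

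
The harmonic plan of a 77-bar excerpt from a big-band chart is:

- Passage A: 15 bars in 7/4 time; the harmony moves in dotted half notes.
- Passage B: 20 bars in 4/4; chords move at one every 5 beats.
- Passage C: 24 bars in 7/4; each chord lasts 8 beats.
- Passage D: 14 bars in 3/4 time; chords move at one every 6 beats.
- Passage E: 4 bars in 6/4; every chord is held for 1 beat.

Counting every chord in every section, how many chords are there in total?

103 chords

A has 105 beats and chords last 3 each, so 35 chords.
B has 80 beats and chords last 5 each, so 16 chords.
C has 168 beats and chords last 8 each, so 21 chords.
D has 42 beats and chords last 6 each, so 7 chords.
E has 24 beats and chords last 1 each, so 24 chords.
Total: 35 + 16 + 21 + 7 + 24 = 103.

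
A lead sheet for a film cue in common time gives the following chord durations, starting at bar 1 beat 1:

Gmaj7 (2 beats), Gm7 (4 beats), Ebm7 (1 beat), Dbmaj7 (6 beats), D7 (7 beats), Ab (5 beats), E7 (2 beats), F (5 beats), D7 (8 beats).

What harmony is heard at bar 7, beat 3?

Beat 3 of bar 7 is beat (7−1)×4 + 3 = 27 overall.
Running totals: Gmaj7 ends at 2, Gm7 ends at 6, Ebm7 ends at 7, Dbmaj7 ends at 13, D7 ends at 20, Ab ends at 25, E7 ends at 27.
Beat 27 falls within E7.

E7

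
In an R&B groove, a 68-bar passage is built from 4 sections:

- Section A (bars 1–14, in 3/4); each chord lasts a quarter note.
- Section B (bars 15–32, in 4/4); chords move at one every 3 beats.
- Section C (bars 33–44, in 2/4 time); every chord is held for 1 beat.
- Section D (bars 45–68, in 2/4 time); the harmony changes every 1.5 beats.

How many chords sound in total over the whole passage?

A has 42 beats and chords last 1 each, so 42 chords.
B has 72 beats and chords last 3 each, so 24 chords.
C has 24 beats and chords last 1 each, so 24 chords.
D has 48 beats and chords last 1.5 each, so 32 chords.
Total: 42 + 24 + 24 + 32 = 122.

122 chords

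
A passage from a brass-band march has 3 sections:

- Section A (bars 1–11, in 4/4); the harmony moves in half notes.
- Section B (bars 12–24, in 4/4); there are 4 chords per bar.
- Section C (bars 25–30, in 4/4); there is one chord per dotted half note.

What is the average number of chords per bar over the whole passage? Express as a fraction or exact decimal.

A: 11 × 4 = 44 beats ÷ 2 = 22 chords.
B: 13 × 4 = 52 beats ÷ 1 = 52 chords.
C: 6 × 4 = 24 beats ÷ 3 = 8 chords.
Overall: 82 chords over 30 bars → 82/30 = 41/15 chords per bar.

41/15 chords per bar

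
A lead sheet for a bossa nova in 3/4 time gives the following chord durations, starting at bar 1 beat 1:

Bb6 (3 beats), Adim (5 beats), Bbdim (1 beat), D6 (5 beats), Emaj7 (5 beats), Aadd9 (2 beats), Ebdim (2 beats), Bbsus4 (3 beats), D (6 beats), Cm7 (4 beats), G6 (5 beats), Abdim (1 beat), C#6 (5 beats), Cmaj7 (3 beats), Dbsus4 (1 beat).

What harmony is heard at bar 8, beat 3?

Beat 3 of bar 8 is beat (8−1)×3 + 3 = 24 overall.
Running totals: Bb6 ends at 3, Adim ends at 8, Bbdim ends at 9, D6 ends at 14, Emaj7 ends at 19, Aadd9 ends at 21, Ebdim ends at 23, Bbsus4 ends at 26.
Beat 24 falls within Bbsus4.

Bbsus4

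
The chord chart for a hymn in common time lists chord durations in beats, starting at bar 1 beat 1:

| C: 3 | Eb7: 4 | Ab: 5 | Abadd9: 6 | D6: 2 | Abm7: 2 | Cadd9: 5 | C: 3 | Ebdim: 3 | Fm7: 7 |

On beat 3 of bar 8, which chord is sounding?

Ebdim

Beat 3 of bar 8 is beat (8−1)×4 + 3 = 31 overall.
Running totals: C ends at 3, Eb7 ends at 7, Ab ends at 12, Abadd9 ends at 18, D6 ends at 20, Abm7 ends at 22, Cadd9 ends at 27, C ends at 30, Ebdim ends at 33.
Beat 31 falls within Ebdim.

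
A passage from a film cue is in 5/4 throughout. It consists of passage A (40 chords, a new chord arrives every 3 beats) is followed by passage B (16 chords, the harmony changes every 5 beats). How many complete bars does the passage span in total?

A: 40 × 3 = 120 beats = 24 bars.
B: 16 × 5 = 80 beats = 16 bars.
Total: 24 + 16 = 40 bars.

40 bars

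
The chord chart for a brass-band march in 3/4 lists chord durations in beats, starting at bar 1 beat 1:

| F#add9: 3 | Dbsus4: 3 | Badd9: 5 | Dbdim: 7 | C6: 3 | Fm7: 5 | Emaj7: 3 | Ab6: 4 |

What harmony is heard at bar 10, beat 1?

Emaj7

Beat 1 of bar 10 is beat (10−1)×3 + 1 = 28 overall.
Running totals: F#add9 ends at 3, Dbsus4 ends at 6, Badd9 ends at 11, Dbdim ends at 18, C6 ends at 21, Fm7 ends at 26, Emaj7 ends at 29.
Beat 28 falls within Emaj7.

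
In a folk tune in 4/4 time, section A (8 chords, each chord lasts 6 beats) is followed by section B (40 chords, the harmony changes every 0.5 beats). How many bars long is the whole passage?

A: 8 × 6 = 48 beats = 12 bars.
B: 40 × 0.5 = 20 beats = 5 bars.
Total: 12 + 5 = 17 bars.

17 bars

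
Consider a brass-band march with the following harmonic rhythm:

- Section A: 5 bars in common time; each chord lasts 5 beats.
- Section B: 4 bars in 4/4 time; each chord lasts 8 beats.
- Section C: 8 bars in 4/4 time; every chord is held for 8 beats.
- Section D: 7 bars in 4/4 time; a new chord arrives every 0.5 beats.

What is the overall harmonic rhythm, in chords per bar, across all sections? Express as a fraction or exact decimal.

A: 5 × 4 = 20 beats ÷ 5 = 4 chords.
B: 4 × 4 = 16 beats ÷ 8 = 2 chords.
C: 8 × 4 = 32 beats ÷ 8 = 4 chords.
D: 7 × 4 = 28 beats ÷ 0.5 = 56 chords.
Overall: 66 chords over 24 bars → 66/24 = 2.75 chords per bar.

2.75 chords per bar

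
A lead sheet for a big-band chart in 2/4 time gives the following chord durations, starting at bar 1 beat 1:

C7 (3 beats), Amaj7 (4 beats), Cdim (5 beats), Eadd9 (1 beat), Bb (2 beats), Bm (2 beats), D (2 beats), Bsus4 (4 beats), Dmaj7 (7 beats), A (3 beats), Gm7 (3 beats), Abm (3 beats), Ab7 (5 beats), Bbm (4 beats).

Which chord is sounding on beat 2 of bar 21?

Ab7

Beat 2 of bar 21 is beat (21−1)×2 + 2 = 42 overall.
Running totals: C7 ends at 3, Amaj7 ends at 7, Cdim ends at 12, Eadd9 ends at 13, Bb ends at 15, Bm ends at 17, D ends at 19, Bsus4 ends at 23, Dmaj7 ends at 30, A ends at 33, Gm7 ends at 36, Abm ends at 39, Ab7 ends at 44.
Beat 42 falls within Ab7.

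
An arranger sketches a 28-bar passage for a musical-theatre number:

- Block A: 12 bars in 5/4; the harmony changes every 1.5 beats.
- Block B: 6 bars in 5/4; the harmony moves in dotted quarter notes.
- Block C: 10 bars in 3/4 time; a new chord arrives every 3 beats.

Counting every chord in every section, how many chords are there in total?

A: 12 bars × 5 beats = 60 beats; 1.5 beats/chord → 40 chords.
B: 6 bars × 5 beats = 30 beats; 1.5 beats/chord → 20 chords.
C: 10 bars × 3 beats = 30 beats; 3 beats/chord → 10 chords.
Total: 40 + 20 + 10 = 70.

70 chords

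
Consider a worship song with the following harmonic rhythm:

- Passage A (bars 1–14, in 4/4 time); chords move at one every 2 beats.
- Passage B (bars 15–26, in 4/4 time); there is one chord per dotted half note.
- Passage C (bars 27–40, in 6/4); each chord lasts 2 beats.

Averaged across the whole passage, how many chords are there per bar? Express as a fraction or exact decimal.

A: 14 × 4 = 56 beats ÷ 2 = 28 chords.
B: 12 × 4 = 48 beats ÷ 3 = 16 chords.
C: 14 × 6 = 84 beats ÷ 2 = 42 chords.
Overall: 86 chords over 40 bars → 86/40 = 2.15 chords per bar.

2.15 chords per bar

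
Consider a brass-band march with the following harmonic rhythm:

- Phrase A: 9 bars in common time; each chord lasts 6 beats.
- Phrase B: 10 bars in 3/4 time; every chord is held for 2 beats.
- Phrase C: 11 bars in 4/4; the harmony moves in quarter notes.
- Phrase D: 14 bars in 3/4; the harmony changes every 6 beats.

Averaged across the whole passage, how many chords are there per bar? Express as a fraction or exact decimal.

A: 9 × 4 = 36 beats ÷ 6 = 6 chords.
B: 10 × 3 = 30 beats ÷ 2 = 15 chords.
C: 11 × 4 = 44 beats ÷ 1 = 44 chords.
D: 14 × 3 = 42 beats ÷ 6 = 7 chords.
Overall: 72 chords over 44 bars → 72/44 = 18/11 chords per bar.

18/11 chords per bar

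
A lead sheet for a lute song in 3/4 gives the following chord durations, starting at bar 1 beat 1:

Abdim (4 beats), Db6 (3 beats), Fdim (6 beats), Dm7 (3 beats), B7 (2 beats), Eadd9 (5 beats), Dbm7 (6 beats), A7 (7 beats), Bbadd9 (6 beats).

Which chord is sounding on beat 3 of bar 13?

Bbadd9

Beat 3 of bar 13 is beat (13−1)×3 + 3 = 39 overall.
Running totals: Abdim ends at 4, Db6 ends at 7, Fdim ends at 13, Dm7 ends at 16, B7 ends at 18, Eadd9 ends at 23, Dbm7 ends at 29, A7 ends at 36, Bbadd9 ends at 42.
Beat 39 falls within Bbadd9.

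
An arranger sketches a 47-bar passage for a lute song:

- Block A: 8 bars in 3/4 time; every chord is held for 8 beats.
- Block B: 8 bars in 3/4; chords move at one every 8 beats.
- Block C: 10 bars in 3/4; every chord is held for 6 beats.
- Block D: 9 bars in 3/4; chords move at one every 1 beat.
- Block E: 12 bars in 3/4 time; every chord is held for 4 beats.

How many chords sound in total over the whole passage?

47 chords

A: 8·3 = 24 beats, 24/8 = 3 chords.
B: 8·3 = 24 beats, 24/8 = 3 chords.
C: 10·3 = 30 beats, 30/6 = 5 chords.
D: 9·3 = 27 beats, 27/1 = 27 chords.
E: 12·3 = 36 beats, 36/4 = 9 chords.
Total: 3 + 3 + 5 + 27 + 9 = 47.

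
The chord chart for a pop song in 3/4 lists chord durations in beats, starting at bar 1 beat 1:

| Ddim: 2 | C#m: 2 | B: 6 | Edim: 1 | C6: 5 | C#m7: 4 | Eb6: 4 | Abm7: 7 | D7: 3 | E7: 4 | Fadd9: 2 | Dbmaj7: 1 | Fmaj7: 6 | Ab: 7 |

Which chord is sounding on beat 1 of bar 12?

Beat 1 of bar 12 is beat (12−1)×3 + 1 = 34 overall.
Running totals: Ddim ends at 2, C#m ends at 4, B ends at 10, Edim ends at 11, C6 ends at 16, C#m7 ends at 20, Eb6 ends at 24, Abm7 ends at 31, D7 ends at 34.
Beat 34 falls within D7.

D7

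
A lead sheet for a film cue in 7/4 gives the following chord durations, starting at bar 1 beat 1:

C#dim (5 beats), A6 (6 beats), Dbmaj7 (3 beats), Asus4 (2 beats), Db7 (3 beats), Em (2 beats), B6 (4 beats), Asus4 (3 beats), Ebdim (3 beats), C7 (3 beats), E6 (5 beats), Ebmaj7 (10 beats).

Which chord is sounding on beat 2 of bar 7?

Ebmaj7

Beat 2 of bar 7 is beat (7−1)×7 + 2 = 44 overall.
Running totals: C#dim ends at 5, A6 ends at 11, Dbmaj7 ends at 14, Asus4 ends at 16, Db7 ends at 19, Em ends at 21, B6 ends at 25, Asus4 ends at 28, Ebdim ends at 31, C7 ends at 34, E6 ends at 39, Ebmaj7 ends at 49.
Beat 44 falls within Ebmaj7.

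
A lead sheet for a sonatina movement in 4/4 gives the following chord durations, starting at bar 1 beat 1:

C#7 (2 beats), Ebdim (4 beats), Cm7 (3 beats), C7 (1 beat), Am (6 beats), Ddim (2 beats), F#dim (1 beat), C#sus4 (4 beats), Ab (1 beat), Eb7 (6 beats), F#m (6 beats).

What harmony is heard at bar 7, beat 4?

Eb7

Beat 4 of bar 7 is beat (7−1)×4 + 4 = 28 overall.
Running totals: C#7 ends at 2, Ebdim ends at 6, Cm7 ends at 9, C7 ends at 10, Am ends at 16, Ddim ends at 18, F#dim ends at 19, C#sus4 ends at 23, Ab ends at 24, Eb7 ends at 30.
Beat 28 falls within Eb7.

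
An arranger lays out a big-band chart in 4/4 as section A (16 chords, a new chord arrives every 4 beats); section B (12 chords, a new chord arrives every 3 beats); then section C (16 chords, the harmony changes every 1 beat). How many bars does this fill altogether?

29 bars

A: 16 × 4 = 64 beats = 16 bars.
B: 12 × 3 = 36 beats = 9 bars.
C: 16 × 1 = 16 beats = 4 bars.
Total: 16 + 9 + 4 = 29 bars.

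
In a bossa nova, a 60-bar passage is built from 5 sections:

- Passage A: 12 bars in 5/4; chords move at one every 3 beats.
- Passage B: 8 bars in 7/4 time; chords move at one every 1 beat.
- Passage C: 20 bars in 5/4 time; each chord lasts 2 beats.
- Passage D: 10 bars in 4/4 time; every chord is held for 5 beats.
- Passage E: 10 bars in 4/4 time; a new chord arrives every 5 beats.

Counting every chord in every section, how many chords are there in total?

142 chords

A: 12 bars × 5 beats = 60 beats; 3 beats/chord → 20 chords.
B: 8 bars × 7 beats = 56 beats; 1 beat/chord → 56 chords.
C: 20 bars × 5 beats = 100 beats; 2 beats/chord → 50 chords.
D: 10 bars × 4 beats = 40 beats; 5 beats/chord → 8 chords.
E: 10 bars × 4 beats = 40 beats; 5 beats/chord → 8 chords.
Total: 20 + 56 + 50 + 8 + 8 = 142.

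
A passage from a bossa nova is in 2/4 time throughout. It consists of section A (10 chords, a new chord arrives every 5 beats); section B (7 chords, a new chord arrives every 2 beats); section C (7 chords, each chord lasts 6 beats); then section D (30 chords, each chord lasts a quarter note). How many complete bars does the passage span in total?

A: 10 × 5 = 50 beats = 25 bars.
B: 7 × 2 = 14 beats = 7 bars.
C: 7 × 6 = 42 beats = 21 bars.
D: 30 × 1 = 30 beats = 15 bars.
Total: 25 + 7 + 21 + 15 = 68 bars.

68 bars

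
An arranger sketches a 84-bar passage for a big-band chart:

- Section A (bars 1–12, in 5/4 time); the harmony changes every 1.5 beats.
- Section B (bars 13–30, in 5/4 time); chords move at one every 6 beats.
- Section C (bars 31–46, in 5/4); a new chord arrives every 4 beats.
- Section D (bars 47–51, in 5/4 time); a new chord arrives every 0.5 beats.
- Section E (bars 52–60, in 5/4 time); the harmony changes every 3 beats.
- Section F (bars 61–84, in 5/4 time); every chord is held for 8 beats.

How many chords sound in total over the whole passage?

A has 60 beats and chords last 1.5 each, so 40 chords.
B has 90 beats and chords last 6 each, so 15 chords.
C has 80 beats and chords last 4 each, so 20 chords.
D has 25 beats and chords last 0.5 each, so 50 chords.
E has 45 beats and chords last 3 each, so 15 chords.
F has 120 beats and chords last 8 each, so 15 chords.
Total: 40 + 15 + 20 + 50 + 15 + 15 = 155.

155 chords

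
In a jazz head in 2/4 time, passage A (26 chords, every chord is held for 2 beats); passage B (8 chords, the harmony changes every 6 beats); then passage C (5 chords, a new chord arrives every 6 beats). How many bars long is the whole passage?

A: 26 × 2 = 52 beats = 26 bars.
B: 8 × 6 = 48 beats = 24 bars.
C: 5 × 6 = 30 beats = 15 bars.
Total: 26 + 24 + 15 = 65 bars.

65 bars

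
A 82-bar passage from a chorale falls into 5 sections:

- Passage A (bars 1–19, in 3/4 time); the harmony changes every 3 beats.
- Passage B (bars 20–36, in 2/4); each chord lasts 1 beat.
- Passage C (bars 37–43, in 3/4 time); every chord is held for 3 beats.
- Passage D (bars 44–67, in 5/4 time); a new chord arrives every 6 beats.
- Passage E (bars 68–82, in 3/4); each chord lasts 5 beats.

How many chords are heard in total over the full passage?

89 chords

A has 57 beats and chords last 3 each, so 19 chords.
B has 34 beats and chords last 1 each, so 34 chords.
C has 21 beats and chords last 3 each, so 7 chords.
D has 120 beats and chords last 6 each, so 20 chords.
E has 45 beats and chords last 5 each, so 9 chords.
Total: 19 + 34 + 7 + 20 + 9 = 89.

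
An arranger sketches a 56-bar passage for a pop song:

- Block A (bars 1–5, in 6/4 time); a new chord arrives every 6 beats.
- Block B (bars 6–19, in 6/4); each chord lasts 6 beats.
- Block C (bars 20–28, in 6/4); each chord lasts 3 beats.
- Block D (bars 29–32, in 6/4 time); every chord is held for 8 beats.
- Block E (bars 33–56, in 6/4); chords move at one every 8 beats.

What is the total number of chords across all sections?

A has 30 beats and chords last 6 each, so 5 chords.
B has 84 beats and chords last 6 each, so 14 chords.
C has 54 beats and chords last 3 each, so 18 chords.
D has 24 beats and chords last 8 each, so 3 chords.
E has 144 beats and chords last 8 each, so 18 chords.
Total: 5 + 14 + 18 + 3 + 18 = 58.

58 chords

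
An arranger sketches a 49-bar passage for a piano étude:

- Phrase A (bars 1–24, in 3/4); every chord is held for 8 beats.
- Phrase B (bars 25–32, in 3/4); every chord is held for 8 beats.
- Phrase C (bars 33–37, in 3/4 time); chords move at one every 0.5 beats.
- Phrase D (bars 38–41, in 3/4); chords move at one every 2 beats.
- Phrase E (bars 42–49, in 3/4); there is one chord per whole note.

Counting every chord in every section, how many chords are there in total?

A: 24 bars × 3 beats = 72 beats; 8 beats/chord → 9 chords.
B: 8 bars × 3 beats = 24 beats; 8 beats/chord → 3 chords.
C: 5 bars × 3 beats = 15 beats; 0.5 beats/chord → 30 chords.
D: 4 bars × 3 beats = 12 beats; 2 beats/chord → 6 chords.
E: 8 bars × 3 beats = 24 beats; 4 beats/chord → 6 chords.
Total: 9 + 3 + 30 + 6 + 6 = 54.

54 chords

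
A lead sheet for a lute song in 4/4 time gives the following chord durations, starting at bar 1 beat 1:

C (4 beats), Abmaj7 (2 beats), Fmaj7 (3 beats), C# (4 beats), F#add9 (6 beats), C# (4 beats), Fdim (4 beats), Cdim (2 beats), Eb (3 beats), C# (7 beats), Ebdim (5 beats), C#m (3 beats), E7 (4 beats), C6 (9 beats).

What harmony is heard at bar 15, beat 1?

C6

Beat 1 of bar 15 is beat (15−1)×4 + 1 = 57 overall.
Running totals: C ends at 4, Abmaj7 ends at 6, Fmaj7 ends at 9, C# ends at 13, F#add9 ends at 19, C# ends at 23, Fdim ends at 27, Cdim ends at 29, Eb ends at 32, C# ends at 39, Ebdim ends at 44, C#m ends at 47, E7 ends at 51, C6 ends at 60.
Beat 57 falls within C6.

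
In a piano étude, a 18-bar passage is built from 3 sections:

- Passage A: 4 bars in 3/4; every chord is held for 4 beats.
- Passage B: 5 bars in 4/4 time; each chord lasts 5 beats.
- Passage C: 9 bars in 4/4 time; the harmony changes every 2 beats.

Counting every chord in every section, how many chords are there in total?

25 chords

A: 4 bars × 3 beats = 12 beats; 4 beats/chord → 3 chords.
B: 5 bars × 4 beats = 20 beats; 5 beats/chord → 4 chords.
C: 9 bars × 4 beats = 36 beats; 2 beats/chord → 18 chords.
Total: 3 + 4 + 18 = 25.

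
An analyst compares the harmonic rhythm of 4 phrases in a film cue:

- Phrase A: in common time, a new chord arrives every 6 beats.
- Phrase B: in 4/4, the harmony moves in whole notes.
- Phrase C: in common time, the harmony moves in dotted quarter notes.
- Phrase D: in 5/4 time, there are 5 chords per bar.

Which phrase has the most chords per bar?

A: 4/6 = 2/3 chords/bar.
B: 4/4 = 1 chord/bar.
C: 4/1.5 = 8/3 chords/bar.
D: 5/1 = 5 chords/bar.
Fastest is D at 5 chords/bar.

Phrase D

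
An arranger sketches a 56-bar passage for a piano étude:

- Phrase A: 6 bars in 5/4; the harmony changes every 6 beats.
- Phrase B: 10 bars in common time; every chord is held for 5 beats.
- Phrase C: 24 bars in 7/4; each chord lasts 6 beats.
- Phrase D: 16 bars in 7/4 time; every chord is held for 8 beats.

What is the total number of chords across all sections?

55 chords

A has 30 beats and chords last 6 each, so 5 chords.
B has 40 beats and chords last 5 each, so 8 chords.
C has 168 beats and chords last 6 each, so 28 chords.
D has 112 beats and chords last 8 each, so 14 chords.
Total: 5 + 8 + 28 + 14 = 55.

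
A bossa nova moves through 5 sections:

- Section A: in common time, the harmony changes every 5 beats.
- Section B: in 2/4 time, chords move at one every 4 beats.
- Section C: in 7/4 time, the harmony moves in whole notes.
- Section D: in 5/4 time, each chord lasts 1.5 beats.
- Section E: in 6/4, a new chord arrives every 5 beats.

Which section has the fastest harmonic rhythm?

A: 4/5 = 0.8 chords/bar.
B: 2/4 = 0.5 chords/bar.
C: 7/4 = 1.75 chords/bar.
D: 5/1.5 = 10/3 chords/bar.
E: 6/5 = 1.2 chords/bar.
Fastest is D at 10/3 chords/bar.

Section D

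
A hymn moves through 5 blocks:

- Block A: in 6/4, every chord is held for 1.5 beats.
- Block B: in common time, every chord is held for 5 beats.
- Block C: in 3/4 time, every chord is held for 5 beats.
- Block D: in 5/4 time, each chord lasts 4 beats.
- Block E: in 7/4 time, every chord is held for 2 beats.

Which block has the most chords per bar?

A: 6/1.5 = 4 chords/bar.
B: 4/5 = 0.8 chords/bar.
C: 3/5 = 0.6 chords/bar.
D: 5/4 = 1.25 chords/bar.
E: 7/2 = 3.5 chords/bar.
Fastest is A at 4 chords/bar.

Block A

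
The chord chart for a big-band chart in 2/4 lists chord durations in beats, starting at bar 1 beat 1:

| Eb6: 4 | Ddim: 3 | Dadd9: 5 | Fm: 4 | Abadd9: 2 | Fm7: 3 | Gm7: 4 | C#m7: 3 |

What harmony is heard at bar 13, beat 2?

C#m7

Beat 2 of bar 13 is beat (13−1)×2 + 2 = 26 overall.
Running totals: Eb6 ends at 4, Ddim ends at 7, Dadd9 ends at 12, Fm ends at 16, Abadd9 ends at 18, Fm7 ends at 21, Gm7 ends at 25, C#m7 ends at 28.
Beat 26 falls within C#m7.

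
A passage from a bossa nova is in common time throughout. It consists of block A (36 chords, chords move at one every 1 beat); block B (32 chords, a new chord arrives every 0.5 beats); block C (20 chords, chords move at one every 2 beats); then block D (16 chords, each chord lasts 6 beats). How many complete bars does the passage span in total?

A: 36 × 1 = 36 beats = 9 bars.
B: 32 × 0.5 = 16 beats = 4 bars.
C: 20 × 2 = 40 beats = 10 bars.
D: 16 × 6 = 96 beats = 24 bars.
Total: 9 + 4 + 10 + 24 = 47 bars.

47 bars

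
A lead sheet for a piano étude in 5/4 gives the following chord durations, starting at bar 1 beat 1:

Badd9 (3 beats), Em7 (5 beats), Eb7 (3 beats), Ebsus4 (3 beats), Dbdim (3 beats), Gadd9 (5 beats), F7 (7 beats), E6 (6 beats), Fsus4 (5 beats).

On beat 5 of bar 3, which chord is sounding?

Beat 5 of bar 3 is beat (3−1)×5 + 5 = 15 overall.
Running totals: Badd9 ends at 3, Em7 ends at 8, Eb7 ends at 11, Ebsus4 ends at 14, Dbdim ends at 17.
Beat 15 falls within Dbdim.

Dbdim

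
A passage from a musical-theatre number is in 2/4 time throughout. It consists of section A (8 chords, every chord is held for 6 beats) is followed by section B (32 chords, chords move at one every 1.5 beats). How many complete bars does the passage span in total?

A: 8 × 6 = 48 beats = 24 bars.
B: 32 × 1.5 = 48 beats = 24 bars.
Total: 24 + 24 = 48 bars.

48 bars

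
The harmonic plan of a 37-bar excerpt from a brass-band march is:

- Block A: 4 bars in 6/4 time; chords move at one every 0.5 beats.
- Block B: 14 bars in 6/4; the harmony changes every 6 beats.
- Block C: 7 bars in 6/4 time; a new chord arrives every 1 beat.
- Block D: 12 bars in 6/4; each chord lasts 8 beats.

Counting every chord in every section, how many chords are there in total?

A: 4·6 = 24 beats, 24/0.5 = 48 chords.
B: 14·6 = 84 beats, 84/6 = 14 chords.
C: 7·6 = 42 beats, 42/1 = 42 chords.
D: 12·6 = 72 beats, 72/8 = 9 chords.
Total: 48 + 14 + 42 + 9 = 113.

113 chords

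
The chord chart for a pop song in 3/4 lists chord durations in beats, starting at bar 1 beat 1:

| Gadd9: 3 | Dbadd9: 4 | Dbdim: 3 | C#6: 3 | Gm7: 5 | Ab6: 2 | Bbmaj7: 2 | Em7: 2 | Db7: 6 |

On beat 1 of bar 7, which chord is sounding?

Ab6

Beat 1 of bar 7 is beat (7−1)×3 + 1 = 19 overall.
Running totals: Gadd9 ends at 3, Dbadd9 ends at 7, Dbdim ends at 10, C#6 ends at 13, Gm7 ends at 18, Ab6 ends at 20.
Beat 19 falls within Ab6.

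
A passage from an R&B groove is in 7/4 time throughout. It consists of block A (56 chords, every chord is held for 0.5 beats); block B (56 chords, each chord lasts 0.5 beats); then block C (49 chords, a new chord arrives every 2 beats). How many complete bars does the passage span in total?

22 bars

A: 56 × 0.5 = 28 beats = 4 bars.
B: 56 × 0.5 = 28 beats = 4 bars.
C: 49 × 2 = 98 beats = 14 bars.
Total: 4 + 4 + 14 = 22 bars.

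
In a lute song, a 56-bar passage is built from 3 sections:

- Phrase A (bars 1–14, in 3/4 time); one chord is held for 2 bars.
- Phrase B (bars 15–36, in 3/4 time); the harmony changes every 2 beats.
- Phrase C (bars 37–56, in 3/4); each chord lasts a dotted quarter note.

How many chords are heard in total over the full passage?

A has 42 beats and chords last 6 each, so 7 chords.
B has 66 beats and chords last 2 each, so 33 chords.
C has 60 beats and chords last 1.5 each, so 40 chords.
Total: 7 + 33 + 40 = 80.

80 chords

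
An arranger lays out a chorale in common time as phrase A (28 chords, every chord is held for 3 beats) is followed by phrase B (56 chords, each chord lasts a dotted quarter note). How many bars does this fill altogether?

42 bars

A: 28 × 3 = 84 beats = 21 bars.
B: 56 × 1.5 = 84 beats = 21 bars.
Total: 21 + 21 = 42 bars.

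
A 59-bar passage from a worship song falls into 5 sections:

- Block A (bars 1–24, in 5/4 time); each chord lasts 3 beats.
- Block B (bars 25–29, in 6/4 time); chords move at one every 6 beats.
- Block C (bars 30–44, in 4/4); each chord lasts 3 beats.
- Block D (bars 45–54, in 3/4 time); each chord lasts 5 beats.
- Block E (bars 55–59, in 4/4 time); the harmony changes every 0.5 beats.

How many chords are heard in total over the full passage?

A: 24·5 = 120 beats, 120/3 = 40 chords.
B: 5·6 = 30 beats, 30/6 = 5 chords.
C: 15·4 = 60 beats, 60/3 = 20 chords.
D: 10·3 = 30 beats, 30/5 = 6 chords.
E: 5·4 = 20 beats, 20/0.5 = 40 chords.
Total: 40 + 5 + 20 + 6 + 40 = 111.

111 chords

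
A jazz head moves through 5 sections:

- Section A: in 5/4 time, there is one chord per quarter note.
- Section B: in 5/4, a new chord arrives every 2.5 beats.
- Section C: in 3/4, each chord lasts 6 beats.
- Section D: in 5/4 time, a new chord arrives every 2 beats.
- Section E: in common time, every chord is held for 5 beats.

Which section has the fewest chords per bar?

Section C

A: 5 beats/bar ÷ 1 beat/chord = 5 chords/bar.
B: 5 beats/bar ÷ 2.5 beats/chord = 2 chords/bar.
C: 3 beats/bar ÷ 6 beats/chord = 0.5 chords/bar.
D: 5 beats/bar ÷ 2 beats/chord = 2.5 chords/bar.
E: 4 beats/bar ÷ 5 beats/chord = 0.8 chords/bar.
Slowest is C at 0.5 chords/bar.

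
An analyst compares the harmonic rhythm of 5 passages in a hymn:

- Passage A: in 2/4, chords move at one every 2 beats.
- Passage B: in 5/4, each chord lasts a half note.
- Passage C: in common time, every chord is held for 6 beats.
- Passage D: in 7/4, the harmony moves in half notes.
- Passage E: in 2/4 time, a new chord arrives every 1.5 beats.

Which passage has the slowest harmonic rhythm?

A: each chord is 2 beats in 2/4, so 1 per bar.
B: each chord is 2 beats in 5/4, so 2.5 per bar.
C: each chord is 6 beats in 4/4, so 2/3 per bar.
D: each chord is 2 beats in 7/4, so 3.5 per bar.
E: each chord is 1.5 beats in 2/4, so 4/3 per bar.
Slowest is C at 2/3 chords/bar.

Passage C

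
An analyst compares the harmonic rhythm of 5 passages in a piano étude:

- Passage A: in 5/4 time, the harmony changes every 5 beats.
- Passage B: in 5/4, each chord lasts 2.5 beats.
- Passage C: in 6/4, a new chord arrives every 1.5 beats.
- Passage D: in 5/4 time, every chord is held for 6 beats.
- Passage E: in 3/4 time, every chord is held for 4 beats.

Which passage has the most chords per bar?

A: each chord is 5 beats in 5/4, so 1 per bar.
B: each chord is 2.5 beats in 5/4, so 2 per bar.
C: each chord is 1.5 beats in 6/4, so 4 per bar.
D: each chord is 6 beats in 5/4, so 5/6 per bar.
E: each chord is 4 beats in 3/4, so 0.75 per bar.
Fastest is C at 4 chords/bar.

Passage C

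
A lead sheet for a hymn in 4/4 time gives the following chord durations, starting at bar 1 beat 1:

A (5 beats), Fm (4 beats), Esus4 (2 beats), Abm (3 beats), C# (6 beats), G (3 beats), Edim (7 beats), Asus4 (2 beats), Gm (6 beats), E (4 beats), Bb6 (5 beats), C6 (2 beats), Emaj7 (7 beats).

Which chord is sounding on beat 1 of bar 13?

C6

Beat 1 of bar 13 is beat (13−1)×4 + 1 = 49 overall.
Running totals: A ends at 5, Fm ends at 9, Esus4 ends at 11, Abm ends at 14, C# ends at 20, G ends at 23, Edim ends at 30, Asus4 ends at 32, Gm ends at 38, E ends at 42, Bb6 ends at 47, C6 ends at 49.
Beat 49 falls within C6.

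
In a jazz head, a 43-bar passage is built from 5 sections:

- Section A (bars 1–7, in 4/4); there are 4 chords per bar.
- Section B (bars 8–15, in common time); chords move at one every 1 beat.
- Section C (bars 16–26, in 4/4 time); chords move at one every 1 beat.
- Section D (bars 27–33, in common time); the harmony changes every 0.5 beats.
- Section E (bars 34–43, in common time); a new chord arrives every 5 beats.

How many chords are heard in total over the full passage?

168 chords

A has 28 beats and chords last 1 each, so 28 chords.
B has 32 beats and chords last 1 each, so 32 chords.
C has 44 beats and chords last 1 each, so 44 chords.
D has 28 beats and chords last 0.5 each, so 56 chords.
E has 40 beats and chords last 5 each, so 8 chords.
Total: 28 + 32 + 44 + 56 + 8 = 168.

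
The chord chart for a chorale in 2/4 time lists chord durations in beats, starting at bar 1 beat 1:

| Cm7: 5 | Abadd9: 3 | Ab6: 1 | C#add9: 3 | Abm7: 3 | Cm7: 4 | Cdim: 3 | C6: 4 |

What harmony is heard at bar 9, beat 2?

Cm7

Beat 2 of bar 9 is beat (9−1)×2 + 2 = 18 overall.
Running totals: Cm7 ends at 5, Abadd9 ends at 8, Ab6 ends at 9, C#add9 ends at 12, Abm7 ends at 15, Cm7 ends at 19.
Beat 18 falls within Cm7.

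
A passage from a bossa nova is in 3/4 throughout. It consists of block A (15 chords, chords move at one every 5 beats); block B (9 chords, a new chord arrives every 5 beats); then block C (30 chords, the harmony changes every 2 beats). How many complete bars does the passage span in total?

A: 15 × 5 = 75 beats = 25 bars.
B: 9 × 5 = 45 beats = 15 bars.
C: 30 × 2 = 60 beats = 20 bars.
Total: 25 + 15 + 20 = 60 bars.

60 bars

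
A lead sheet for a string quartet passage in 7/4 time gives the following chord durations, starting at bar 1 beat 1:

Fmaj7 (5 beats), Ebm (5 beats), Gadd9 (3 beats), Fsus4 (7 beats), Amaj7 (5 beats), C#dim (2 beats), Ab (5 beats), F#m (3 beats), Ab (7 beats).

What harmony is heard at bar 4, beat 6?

Beat 6 of bar 4 is beat (4−1)×7 + 6 = 27 overall.
Running totals: Fmaj7 ends at 5, Ebm ends at 10, Gadd9 ends at 13, Fsus4 ends at 20, Amaj7 ends at 25, C#dim ends at 27.
Beat 27 falls within C#dim.

C#dim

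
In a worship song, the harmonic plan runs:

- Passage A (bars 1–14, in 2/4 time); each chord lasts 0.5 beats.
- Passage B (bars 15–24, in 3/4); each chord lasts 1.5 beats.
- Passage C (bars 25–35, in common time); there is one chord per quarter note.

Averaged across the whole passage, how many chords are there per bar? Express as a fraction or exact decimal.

A: 14 × 2 = 28 beats ÷ 0.5 = 56 chords.
B: 10 × 3 = 30 beats ÷ 1.5 = 20 chords.
C: 11 × 4 = 44 beats ÷ 1 = 44 chords.
Overall: 120 chords over 35 bars → 120/35 = 24/7 chords per bar.

24/7 chords per bar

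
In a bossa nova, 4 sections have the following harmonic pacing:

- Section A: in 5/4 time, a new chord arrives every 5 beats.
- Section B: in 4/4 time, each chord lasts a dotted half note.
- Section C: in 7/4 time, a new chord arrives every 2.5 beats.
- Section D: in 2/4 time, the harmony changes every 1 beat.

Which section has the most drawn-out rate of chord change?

Section A

A: 5/5 = 1 chord/bar.
B: 4/3 = 4/3 chords/bar.
C: 7/2.5 = 2.8 chords/bar.
D: 2/1 = 2 chords/bar.
Slowest is A at 1 chords/bar.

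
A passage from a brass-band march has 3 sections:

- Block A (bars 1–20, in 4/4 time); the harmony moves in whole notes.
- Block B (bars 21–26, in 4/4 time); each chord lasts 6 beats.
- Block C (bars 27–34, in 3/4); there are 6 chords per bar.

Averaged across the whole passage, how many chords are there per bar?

A: 20 bars of 4 beats is 80 beats; at 4 beats each that's 20 chords.
B: 6 bars of 4 beats is 24 beats; at 6 beats each that's 4 chords.
C: 8 bars of 3 beats is 24 beats; at 0.5 beats each that's 48 chords.
Overall: 72 chords over 34 bars → 72/34 = 36/17 chords per bar.

36/17 chords per bar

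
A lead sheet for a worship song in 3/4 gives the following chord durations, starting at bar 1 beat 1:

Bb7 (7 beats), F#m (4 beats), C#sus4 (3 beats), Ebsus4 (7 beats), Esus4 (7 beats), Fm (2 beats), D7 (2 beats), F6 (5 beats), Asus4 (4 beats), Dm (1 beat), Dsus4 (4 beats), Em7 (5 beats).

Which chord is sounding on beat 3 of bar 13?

Beat 3 of bar 13 is beat (13−1)×3 + 3 = 39 overall.
Running totals: Bb7 ends at 7, F#m ends at 11, C#sus4 ends at 14, Ebsus4 ends at 21, Esus4 ends at 28, Fm ends at 30, D7 ends at 32, F6 ends at 37, Asus4 ends at 41.
Beat 39 falls within Asus4.

Asus4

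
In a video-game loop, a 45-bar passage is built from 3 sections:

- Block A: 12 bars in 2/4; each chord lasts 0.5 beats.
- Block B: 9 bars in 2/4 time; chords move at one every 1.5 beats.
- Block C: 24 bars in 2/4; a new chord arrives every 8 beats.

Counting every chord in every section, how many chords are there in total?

66 chords

A has 24 beats and chords last 0.5 each, so 48 chords.
B has 18 beats and chords last 1.5 each, so 12 chords.
C has 48 beats and chords last 8 each, so 6 chords.
Total: 48 + 12 + 6 = 66.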